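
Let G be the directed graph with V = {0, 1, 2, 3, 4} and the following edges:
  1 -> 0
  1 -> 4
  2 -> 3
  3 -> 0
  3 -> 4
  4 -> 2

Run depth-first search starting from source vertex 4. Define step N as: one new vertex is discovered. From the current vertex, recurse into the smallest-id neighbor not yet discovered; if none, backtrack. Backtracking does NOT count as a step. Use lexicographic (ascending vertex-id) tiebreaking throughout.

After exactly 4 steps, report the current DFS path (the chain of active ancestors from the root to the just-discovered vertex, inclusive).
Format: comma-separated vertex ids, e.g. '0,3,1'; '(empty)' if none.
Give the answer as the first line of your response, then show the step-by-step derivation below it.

4,2,3,0

step 1: discover 4; path=4; order=4
step 2: discover 2; path=4>2; order=4,2
step 3: discover 3; path=4>2>3; order=4,2,3
step 4: discover 0; path=4>2>3>0; order=4,2,3,0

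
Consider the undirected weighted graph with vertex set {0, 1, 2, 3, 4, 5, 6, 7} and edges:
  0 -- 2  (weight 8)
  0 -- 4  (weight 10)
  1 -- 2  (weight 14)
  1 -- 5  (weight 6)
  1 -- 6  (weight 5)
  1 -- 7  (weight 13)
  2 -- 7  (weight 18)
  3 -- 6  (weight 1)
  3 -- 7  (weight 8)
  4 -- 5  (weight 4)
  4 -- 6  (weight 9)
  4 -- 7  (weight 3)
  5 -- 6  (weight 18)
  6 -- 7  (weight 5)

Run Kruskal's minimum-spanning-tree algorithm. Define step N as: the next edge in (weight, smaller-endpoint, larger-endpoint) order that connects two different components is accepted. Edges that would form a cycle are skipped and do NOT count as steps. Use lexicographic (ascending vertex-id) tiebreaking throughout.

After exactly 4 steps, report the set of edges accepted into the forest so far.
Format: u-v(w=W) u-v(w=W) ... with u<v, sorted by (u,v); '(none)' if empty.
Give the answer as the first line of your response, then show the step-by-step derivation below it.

1-6(w=5) 3-6(w=1) 4-5(w=4) 4-7(w=3)

step 1: add edge 3-6 (w=1); MST = {3-6(w=1)}
step 2: add edge 4-7 (w=3); MST = {3-6(w=1) 4-7(w=3)}
step 3: add edge 4-5 (w=4); MST = {3-6(w=1) 4-5(w=4) 4-7(w=3)}
step 4: add edge 1-6 (w=5); MST = {1-6(w=5) 3-6(w=1) 4-5(w=4) 4-7(w=3)}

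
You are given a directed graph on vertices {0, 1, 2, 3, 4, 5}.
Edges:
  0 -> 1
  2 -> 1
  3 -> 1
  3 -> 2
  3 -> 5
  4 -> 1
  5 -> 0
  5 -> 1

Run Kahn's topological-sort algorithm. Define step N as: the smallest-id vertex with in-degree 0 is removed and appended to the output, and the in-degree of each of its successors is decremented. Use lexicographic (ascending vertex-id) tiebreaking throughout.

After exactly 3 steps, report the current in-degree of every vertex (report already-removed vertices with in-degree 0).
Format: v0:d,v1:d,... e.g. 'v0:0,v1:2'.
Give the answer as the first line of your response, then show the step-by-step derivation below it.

v0:1,v1:2,v2:0,v3:0,v4:0,v5:0

step 1: output 3; order=[3]; indeg=(1,4,0,0,0,0)
step 2: output 2; order=[3,2]; indeg=(1,3,0,0,0,0)
step 3: output 4; order=[3,2,4]; indeg=(1,2,0,0,0,0)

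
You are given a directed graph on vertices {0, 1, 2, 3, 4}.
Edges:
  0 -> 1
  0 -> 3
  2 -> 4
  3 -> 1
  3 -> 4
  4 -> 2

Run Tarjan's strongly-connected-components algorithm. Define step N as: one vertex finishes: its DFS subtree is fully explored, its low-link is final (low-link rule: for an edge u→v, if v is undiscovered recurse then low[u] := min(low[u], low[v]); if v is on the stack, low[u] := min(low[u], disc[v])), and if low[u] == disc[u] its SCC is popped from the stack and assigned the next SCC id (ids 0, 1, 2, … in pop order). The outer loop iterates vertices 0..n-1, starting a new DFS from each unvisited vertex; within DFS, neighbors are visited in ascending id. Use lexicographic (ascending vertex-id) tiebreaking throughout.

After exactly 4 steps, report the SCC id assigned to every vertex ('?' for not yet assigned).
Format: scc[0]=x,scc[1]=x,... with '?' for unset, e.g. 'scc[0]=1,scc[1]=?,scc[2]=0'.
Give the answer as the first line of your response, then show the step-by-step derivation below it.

scc[0]=?,scc[1]=0,scc[2]=1,scc[3]=2,scc[4]=1

step 1: low=(low[0]=0,low[1]=1,low[2]=?,low[3]=?,low[4]=?); scc=(scc[0]=?,scc[1]=0,scc[2]=?,scc[3]=?,scc[4]=?)
step 2: low=(low[0]=0,low[1]=1,low[2]=3,low[3]=2,low[4]=3); scc=(scc[0]=?,scc[1]=0,scc[2]=?,scc[3]=?,scc[4]=?)
step 3: low=(low[0]=0,low[1]=1,low[2]=3,low[3]=2,low[4]=3); scc=(scc[0]=?,scc[1]=0,scc[2]=1,scc[3]=?,scc[4]=1)
step 4: low=(low[0]=0,low[1]=1,low[2]=3,low[3]=2,low[4]=3); scc=(scc[0]=?,scc[1]=0,scc[2]=1,scc[3]=2,scc[4]=1)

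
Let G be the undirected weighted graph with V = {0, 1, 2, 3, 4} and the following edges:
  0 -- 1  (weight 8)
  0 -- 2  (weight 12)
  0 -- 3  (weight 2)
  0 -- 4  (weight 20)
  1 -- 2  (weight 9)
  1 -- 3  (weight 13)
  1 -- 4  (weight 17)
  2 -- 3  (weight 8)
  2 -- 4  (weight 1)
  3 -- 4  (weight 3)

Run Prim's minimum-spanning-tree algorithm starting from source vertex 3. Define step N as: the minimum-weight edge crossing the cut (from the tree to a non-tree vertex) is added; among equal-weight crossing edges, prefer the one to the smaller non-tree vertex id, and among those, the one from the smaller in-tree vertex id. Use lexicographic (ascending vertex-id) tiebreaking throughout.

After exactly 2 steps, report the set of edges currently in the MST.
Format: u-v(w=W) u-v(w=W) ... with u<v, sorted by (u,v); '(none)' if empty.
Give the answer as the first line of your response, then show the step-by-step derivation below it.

0-3(w=2) 3-4(w=3)

step 1: add edge 0-3 (w=2); MST = {0-3(w=2)}
step 2: add edge 3-4 (w=3); MST = {0-3(w=2) 3-4(w=3)}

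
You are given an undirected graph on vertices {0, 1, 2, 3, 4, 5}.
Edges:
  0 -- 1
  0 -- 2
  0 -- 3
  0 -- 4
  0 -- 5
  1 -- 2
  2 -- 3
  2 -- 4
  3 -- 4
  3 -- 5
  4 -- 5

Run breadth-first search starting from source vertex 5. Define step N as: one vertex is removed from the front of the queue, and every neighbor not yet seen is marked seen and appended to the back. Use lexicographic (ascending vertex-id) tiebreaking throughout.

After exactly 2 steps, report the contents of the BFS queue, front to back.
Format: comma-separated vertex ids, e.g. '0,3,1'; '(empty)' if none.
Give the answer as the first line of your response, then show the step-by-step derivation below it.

3,4,1,2

step 1: dequeue 5; queue=[0,3,4]; order=5
step 2: dequeue 0; queue=[3,4,1,2]; order=5,0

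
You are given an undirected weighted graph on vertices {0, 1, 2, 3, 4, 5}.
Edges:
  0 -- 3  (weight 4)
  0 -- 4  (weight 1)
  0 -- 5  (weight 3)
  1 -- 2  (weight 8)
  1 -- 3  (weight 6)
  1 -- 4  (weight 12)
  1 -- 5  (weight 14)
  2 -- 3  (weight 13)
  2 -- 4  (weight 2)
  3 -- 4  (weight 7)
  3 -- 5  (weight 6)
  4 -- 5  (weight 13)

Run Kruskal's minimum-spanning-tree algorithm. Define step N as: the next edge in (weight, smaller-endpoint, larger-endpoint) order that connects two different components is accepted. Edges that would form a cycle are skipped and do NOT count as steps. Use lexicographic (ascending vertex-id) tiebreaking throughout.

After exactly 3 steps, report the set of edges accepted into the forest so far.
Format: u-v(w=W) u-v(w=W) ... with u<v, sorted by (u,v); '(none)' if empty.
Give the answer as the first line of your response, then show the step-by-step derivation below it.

0-4(w=1) 0-5(w=3) 2-4(w=2)

step 1: add edge 0-4 (w=1); MST = {0-4(w=1)}
step 2: add edge 2-4 (w=2); MST = {0-4(w=1) 2-4(w=2)}
step 3: add edge 0-5 (w=3); MST = {0-4(w=1) 0-5(w=3) 2-4(w=2)}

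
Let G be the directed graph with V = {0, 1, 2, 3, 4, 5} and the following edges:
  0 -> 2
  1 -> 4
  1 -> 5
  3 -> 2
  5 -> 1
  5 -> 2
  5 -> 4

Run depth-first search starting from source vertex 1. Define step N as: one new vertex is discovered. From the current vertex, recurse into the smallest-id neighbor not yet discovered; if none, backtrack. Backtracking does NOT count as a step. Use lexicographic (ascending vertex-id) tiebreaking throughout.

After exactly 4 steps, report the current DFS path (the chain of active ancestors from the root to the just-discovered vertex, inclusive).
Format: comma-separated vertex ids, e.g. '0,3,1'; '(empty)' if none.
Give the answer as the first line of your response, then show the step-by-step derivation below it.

1,5,2

step 1: discover 1; path=1; order=1
step 2: discover 4; path=1>4; order=1,4
step 3: discover 5; path=1>5; order=1,4,5
step 4: discover 2; path=1>5>2; order=1,4,5,2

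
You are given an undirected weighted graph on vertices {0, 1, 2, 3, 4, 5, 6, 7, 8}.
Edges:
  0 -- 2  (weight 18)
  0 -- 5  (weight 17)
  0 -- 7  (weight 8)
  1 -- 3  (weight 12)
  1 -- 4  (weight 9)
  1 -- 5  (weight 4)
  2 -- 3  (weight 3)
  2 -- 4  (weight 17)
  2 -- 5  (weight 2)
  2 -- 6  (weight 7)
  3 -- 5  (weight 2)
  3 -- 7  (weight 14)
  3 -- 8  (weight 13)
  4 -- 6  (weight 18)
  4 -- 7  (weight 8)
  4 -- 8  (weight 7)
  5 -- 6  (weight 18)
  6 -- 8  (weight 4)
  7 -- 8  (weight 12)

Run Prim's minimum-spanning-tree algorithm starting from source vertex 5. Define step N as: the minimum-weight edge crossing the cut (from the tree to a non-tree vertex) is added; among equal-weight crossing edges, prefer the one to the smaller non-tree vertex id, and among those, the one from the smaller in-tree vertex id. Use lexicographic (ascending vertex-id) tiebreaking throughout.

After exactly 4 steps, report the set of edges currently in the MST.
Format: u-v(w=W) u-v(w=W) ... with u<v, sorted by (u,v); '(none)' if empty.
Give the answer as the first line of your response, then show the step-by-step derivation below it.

1-5(w=4) 2-5(w=2) 2-6(w=7) 3-5(w=2)

step 1: add edge 2-5 (w=2); MST = {2-5(w=2)}
step 2: add edge 3-5 (w=2); MST = {2-5(w=2) 3-5(w=2)}
step 3: add edge 1-5 (w=4); MST = {1-5(w=4) 2-5(w=2) 3-5(w=2)}
step 4: add edge 2-6 (w=7); MST = {1-5(w=4) 2-5(w=2) 2-6(w=7) 3-5(w=2)}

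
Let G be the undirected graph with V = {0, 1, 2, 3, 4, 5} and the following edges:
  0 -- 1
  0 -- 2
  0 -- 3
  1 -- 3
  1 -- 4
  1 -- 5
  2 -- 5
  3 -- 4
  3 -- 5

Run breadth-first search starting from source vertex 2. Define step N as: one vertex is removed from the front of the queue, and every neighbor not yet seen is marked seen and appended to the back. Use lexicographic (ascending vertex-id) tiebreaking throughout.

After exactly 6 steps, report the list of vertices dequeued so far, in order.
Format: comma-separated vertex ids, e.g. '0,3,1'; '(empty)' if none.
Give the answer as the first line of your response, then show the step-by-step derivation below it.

2,0,5,1,3,4

step 1: dequeue 2; queue=[0,5]; order=2
step 2: dequeue 0; queue=[5,1,3]; order=2,0
step 3: dequeue 5; queue=[1,3]; order=2,0,5
step 4: dequeue 1; queue=[3,4]; order=2,0,5,1
step 5: dequeue 3; queue=[4]; order=2,0,5,1,3
step 6: dequeue 4; queue=[(empty)]; order=2,0,5,1,3,4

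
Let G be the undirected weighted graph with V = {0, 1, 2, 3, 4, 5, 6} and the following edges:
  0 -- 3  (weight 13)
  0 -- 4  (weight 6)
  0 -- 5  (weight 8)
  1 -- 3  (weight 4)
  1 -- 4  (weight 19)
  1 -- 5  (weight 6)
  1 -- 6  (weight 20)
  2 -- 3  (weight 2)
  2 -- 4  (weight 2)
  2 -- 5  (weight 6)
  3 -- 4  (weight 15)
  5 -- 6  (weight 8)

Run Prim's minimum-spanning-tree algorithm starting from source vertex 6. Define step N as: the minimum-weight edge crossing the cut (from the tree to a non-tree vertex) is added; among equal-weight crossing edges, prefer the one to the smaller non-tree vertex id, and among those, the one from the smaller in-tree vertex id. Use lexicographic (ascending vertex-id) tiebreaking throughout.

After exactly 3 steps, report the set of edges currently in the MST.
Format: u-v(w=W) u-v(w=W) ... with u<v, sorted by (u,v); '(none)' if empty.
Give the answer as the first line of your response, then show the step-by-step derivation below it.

1-3(w=4) 1-5(w=6) 5-6(w=8)

step 1: add edge 5-6 (w=8); MST = {5-6(w=8)}
step 2: add edge 1-5 (w=6); MST = {1-5(w=6) 5-6(w=8)}
step 3: add edge 1-3 (w=4); MST = {1-3(w=4) 1-5(w=6) 5-6(w=8)}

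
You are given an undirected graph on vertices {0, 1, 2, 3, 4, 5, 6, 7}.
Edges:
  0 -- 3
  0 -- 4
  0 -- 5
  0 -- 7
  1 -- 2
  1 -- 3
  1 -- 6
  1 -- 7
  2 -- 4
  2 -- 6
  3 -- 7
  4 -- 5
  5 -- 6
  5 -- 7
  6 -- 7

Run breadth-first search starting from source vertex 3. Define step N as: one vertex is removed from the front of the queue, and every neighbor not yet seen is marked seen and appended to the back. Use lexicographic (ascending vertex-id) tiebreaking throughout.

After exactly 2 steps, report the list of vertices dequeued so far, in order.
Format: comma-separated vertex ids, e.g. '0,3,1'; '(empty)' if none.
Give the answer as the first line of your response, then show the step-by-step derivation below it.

3,0

step 1: dequeue 3; queue=[0,1,7]; order=3
step 2: dequeue 0; queue=[1,7,4,5]; order=3,0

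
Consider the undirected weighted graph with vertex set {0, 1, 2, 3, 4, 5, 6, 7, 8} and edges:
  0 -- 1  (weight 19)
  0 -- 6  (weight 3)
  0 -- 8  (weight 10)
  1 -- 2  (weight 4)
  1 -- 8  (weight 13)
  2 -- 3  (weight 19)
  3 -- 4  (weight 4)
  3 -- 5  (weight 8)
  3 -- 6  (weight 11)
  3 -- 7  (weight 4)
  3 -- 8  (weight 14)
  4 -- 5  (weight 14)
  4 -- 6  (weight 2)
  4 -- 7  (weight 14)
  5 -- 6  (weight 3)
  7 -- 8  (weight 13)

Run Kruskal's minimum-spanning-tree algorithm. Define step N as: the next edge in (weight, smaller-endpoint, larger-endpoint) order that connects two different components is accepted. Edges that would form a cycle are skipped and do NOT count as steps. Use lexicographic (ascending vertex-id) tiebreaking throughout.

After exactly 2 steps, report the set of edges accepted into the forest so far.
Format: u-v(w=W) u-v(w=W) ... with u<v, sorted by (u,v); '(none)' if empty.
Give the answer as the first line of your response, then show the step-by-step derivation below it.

0-6(w=3) 4-6(w=2)

step 1: add edge 4-6 (w=2); MST = {4-6(w=2)}
step 2: add edge 0-6 (w=3); MST = {0-6(w=3) 4-6(w=2)}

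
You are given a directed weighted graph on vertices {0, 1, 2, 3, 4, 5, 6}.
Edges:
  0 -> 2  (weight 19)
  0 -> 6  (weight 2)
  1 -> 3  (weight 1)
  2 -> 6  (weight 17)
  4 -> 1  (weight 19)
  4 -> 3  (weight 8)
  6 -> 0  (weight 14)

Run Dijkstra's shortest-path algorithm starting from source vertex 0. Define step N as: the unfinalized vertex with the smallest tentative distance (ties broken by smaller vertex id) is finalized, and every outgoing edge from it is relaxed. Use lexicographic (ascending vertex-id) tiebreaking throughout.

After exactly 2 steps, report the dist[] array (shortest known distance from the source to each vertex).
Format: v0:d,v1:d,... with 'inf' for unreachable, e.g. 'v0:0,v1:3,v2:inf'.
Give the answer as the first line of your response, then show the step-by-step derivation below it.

v0:0,v1:inf,v2:19,v3:inf,v4:inf,v5:inf,v6:2

step 1: dist = v0:0,v1:inf,v2:19,v3:inf,v4:inf,v5:inf,v6:2
step 2: dist = v0:0,v1:inf,v2:19,v3:inf,v4:inf,v5:inf,v6:2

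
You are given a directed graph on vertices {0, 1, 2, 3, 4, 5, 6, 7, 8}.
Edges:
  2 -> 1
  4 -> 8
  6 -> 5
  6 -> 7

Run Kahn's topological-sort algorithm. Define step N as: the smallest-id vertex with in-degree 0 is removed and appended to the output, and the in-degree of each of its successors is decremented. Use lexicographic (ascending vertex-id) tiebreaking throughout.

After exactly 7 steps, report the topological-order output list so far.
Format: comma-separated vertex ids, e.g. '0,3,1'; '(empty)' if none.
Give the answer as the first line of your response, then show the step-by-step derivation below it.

0,2,1,3,4,6,5

step 1: output 0; order=[0]; indeg=(0,1,0,0,0,1,0,1,1)
step 2: output 2; order=[0,2]; indeg=(0,0,0,0,0,1,0,1,1)
step 3: output 1; order=[0,2,1]; indeg=(0,0,0,0,0,1,0,1,1)
step 4: output 3; order=[0,2,1,3]; indeg=(0,0,0,0,0,1,0,1,1)
step 5: output 4; order=[0,2,1,3,4]; indeg=(0,0,0,0,0,1,0,1,0)
step 6: output 6; order=[0,2,1,3,4,6]; indeg=(0,0,0,0,0,0,0,0,0)
step 7: output 5; order=[0,2,1,3,4,6,5]; indeg=(0,0,0,0,0,0,0,0,0)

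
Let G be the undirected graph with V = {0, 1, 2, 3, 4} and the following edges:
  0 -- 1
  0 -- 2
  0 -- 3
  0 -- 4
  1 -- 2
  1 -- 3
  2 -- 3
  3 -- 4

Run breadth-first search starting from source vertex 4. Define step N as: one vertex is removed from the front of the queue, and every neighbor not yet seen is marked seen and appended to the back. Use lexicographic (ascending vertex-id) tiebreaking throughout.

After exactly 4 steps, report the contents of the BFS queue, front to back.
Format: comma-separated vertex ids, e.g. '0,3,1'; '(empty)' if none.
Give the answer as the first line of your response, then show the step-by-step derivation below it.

2

step 1: dequeue 4; queue=[0,3]; order=4
step 2: dequeue 0; queue=[3,1,2]; order=4,0
step 3: dequeue 3; queue=[1,2]; order=4,0,3
step 4: dequeue 1; queue=[2]; order=4,0,3,1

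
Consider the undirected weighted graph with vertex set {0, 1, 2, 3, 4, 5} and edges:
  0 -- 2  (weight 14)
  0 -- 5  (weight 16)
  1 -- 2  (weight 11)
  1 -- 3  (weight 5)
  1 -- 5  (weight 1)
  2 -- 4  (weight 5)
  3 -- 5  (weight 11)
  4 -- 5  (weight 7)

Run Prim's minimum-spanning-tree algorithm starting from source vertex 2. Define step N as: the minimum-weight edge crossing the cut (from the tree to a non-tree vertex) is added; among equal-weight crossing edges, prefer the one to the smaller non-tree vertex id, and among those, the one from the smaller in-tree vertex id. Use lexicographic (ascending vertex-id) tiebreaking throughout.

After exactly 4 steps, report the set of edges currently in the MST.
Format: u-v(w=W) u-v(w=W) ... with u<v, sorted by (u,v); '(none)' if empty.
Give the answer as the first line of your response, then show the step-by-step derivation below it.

1-3(w=5) 1-5(w=1) 2-4(w=5) 4-5(w=7)

step 1: add edge 2-4 (w=5); MST = {2-4(w=5)}
step 2: add edge 4-5 (w=7); MST = {2-4(w=5) 4-5(w=7)}
step 3: add edge 1-5 (w=1); MST = {1-5(w=1) 2-4(w=5) 4-5(w=7)}
step 4: add edge 1-3 (w=5); MST = {1-3(w=5) 1-5(w=1) 2-4(w=5) 4-5(w=7)}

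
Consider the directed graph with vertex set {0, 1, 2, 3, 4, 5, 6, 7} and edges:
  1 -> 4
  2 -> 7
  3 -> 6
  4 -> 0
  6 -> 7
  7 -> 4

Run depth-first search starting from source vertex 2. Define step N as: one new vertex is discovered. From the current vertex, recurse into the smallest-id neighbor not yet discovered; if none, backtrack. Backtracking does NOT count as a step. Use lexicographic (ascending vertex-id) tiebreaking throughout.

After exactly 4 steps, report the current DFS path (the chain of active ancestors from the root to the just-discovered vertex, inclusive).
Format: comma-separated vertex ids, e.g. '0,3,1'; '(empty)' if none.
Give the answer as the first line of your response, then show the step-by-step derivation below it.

2,7,4,0

step 1: discover 2; path=2; order=2
step 2: discover 7; path=2>7; order=2,7
step 3: discover 4; path=2>7>4; order=2,7,4
step 4: discover 0; path=2>7>4>0; order=2,7,4,0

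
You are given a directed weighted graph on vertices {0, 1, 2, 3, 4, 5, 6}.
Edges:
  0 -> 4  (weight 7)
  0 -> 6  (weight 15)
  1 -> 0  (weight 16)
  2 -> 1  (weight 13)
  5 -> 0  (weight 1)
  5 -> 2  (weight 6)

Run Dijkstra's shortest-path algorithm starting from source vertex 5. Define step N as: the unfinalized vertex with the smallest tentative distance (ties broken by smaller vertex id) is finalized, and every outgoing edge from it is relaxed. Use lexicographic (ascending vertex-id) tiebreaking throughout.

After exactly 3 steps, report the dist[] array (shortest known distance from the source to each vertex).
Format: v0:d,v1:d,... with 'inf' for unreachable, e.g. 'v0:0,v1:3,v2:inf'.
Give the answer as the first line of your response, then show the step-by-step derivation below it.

v0:1,v1:19,v2:6,v3:inf,v4:8,v5:0,v6:16

step 1: dist = v0:1,v1:inf,v2:6,v3:inf,v4:inf,v5:0,v6:inf
step 2: dist = v0:1,v1:inf,v2:6,v3:inf,v4:8,v5:0,v6:16
step 3: dist = v0:1,v1:19,v2:6,v3:inf,v4:8,v5:0,v6:16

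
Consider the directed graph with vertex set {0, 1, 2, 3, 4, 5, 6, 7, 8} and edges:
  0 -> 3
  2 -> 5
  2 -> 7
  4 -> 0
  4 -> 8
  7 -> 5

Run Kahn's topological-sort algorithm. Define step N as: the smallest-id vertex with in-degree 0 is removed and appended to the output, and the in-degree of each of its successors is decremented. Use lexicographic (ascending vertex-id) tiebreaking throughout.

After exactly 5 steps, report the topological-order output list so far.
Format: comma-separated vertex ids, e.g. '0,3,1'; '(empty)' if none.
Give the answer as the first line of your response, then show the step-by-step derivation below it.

1,2,4,0,3

step 1: output 1; order=[1]; indeg=(1,0,0,1,0,2,0,1,1)
step 2: output 2; order=[1,2]; indeg=(1,0,0,1,0,1,0,0,1)
step 3: output 4; order=[1,2,4]; indeg=(0,0,0,1,0,1,0,0,0)
step 4: output 0; order=[1,2,4,0]; indeg=(0,0,0,0,0,1,0,0,0)
step 5: output 3; order=[1,2,4,0,3]; indeg=(0,0,0,0,0,1,0,0,0)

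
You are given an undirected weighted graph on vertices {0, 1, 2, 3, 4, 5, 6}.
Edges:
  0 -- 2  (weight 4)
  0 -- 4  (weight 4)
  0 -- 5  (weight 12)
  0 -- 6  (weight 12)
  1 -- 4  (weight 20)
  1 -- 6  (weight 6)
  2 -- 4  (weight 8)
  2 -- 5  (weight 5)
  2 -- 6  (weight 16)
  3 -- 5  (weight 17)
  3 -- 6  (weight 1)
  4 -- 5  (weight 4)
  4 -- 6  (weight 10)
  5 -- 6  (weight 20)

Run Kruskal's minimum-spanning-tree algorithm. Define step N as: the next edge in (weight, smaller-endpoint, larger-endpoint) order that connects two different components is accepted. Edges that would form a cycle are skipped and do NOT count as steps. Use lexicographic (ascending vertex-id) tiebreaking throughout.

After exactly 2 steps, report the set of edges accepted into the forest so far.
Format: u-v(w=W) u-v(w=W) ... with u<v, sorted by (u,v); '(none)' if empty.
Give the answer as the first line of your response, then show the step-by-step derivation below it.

0-2(w=4) 3-6(w=1)

step 1: add edge 3-6 (w=1); MST = {3-6(w=1)}
step 2: add edge 0-2 (w=4); MST = {0-2(w=4) 3-6(w=1)}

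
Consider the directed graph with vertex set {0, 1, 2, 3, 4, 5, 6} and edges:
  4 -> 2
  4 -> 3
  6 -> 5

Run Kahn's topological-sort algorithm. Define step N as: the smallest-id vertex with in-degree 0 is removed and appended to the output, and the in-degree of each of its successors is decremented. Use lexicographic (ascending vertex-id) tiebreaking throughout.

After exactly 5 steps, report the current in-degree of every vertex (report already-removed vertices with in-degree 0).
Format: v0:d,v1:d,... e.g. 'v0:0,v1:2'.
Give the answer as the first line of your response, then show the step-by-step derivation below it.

v0:0,v1:0,v2:0,v3:0,v4:0,v5:1,v6:0

step 1: output 0; order=[0]; indeg=(0,0,1,1,0,1,0)
step 2: output 1; order=[0,1]; indeg=(0,0,1,1,0,1,0)
step 3: output 4; order=[0,1,4]; indeg=(0,0,0,0,0,1,0)
step 4: output 2; order=[0,1,4,2]; indeg=(0,0,0,0,0,1,0)
step 5: output 3; order=[0,1,4,2,3]; indeg=(0,0,0,0,0,1,0)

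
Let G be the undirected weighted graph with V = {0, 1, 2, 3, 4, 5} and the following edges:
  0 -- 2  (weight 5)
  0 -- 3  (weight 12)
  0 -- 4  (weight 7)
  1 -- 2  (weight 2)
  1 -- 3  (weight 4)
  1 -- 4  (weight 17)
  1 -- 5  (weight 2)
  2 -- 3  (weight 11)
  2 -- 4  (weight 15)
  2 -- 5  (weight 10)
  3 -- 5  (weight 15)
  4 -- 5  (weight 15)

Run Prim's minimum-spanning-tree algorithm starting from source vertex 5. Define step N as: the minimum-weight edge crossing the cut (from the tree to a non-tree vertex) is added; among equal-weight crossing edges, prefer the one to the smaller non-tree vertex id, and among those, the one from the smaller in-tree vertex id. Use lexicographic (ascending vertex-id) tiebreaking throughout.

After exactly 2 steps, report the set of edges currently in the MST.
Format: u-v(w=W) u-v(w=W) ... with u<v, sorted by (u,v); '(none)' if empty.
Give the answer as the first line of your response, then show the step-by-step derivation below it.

1-2(w=2) 1-5(w=2)

step 1: add edge 1-5 (w=2); MST = {1-5(w=2)}
step 2: add edge 1-2 (w=2); MST = {1-2(w=2) 1-5(w=2)}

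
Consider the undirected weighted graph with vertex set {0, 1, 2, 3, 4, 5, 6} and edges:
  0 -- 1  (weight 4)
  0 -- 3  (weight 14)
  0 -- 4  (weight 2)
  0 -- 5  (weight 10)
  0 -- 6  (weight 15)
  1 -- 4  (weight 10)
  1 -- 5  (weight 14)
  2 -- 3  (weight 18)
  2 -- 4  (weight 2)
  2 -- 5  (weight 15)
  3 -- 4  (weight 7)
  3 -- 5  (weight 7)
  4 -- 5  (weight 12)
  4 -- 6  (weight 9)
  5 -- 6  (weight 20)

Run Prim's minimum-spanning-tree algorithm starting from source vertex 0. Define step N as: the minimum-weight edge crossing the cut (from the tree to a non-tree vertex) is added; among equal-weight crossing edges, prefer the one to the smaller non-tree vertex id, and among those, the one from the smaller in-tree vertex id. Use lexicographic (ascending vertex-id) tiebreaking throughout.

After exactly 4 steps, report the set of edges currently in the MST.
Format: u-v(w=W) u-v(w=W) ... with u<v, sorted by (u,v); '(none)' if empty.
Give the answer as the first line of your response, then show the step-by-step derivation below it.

0-1(w=4) 0-4(w=2) 2-4(w=2) 3-4(w=7)

step 1: add edge 0-4 (w=2); MST = {0-4(w=2)}
step 2: add edge 2-4 (w=2); MST = {0-4(w=2) 2-4(w=2)}
step 3: add edge 0-1 (w=4); MST = {0-1(w=4) 0-4(w=2) 2-4(w=2)}
step 4: add edge 3-4 (w=7); MST = {0-1(w=4) 0-4(w=2) 2-4(w=2) 3-4(w=7)}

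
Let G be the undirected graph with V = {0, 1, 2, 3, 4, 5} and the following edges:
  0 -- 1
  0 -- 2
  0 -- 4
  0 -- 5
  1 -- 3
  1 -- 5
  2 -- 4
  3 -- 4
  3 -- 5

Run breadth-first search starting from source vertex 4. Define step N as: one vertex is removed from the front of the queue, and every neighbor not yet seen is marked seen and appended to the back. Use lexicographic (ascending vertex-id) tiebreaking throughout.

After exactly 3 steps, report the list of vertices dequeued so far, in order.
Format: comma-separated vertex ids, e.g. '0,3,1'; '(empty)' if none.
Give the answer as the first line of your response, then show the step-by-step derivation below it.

4,0,2

step 1: dequeue 4; queue=[0,2,3]; order=4
step 2: dequeue 0; queue=[2,3,1,5]; order=4,0
step 3: dequeue 2; queue=[3,1,5]; order=4,0,2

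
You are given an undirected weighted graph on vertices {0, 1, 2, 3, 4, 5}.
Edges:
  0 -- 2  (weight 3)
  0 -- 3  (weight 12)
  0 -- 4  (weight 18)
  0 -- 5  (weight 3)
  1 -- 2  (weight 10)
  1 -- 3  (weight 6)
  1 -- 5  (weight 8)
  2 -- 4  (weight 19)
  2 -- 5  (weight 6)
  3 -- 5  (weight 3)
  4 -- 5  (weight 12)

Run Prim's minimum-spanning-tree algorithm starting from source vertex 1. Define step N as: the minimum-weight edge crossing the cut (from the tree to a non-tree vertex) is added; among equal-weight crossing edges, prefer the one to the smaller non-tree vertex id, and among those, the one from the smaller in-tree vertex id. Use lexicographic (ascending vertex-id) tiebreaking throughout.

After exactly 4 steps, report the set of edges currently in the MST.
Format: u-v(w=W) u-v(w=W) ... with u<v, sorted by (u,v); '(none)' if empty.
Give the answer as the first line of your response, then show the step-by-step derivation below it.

0-2(w=3) 0-5(w=3) 1-3(w=6) 3-5(w=3)

step 1: add edge 1-3 (w=6); MST = {1-3(w=6)}
step 2: add edge 3-5 (w=3); MST = {1-3(w=6) 3-5(w=3)}
step 3: add edge 0-5 (w=3); MST = {0-5(w=3) 1-3(w=6) 3-5(w=3)}
step 4: add edge 0-2 (w=3); MST = {0-2(w=3) 0-5(w=3) 1-3(w=6) 3-5(w=3)}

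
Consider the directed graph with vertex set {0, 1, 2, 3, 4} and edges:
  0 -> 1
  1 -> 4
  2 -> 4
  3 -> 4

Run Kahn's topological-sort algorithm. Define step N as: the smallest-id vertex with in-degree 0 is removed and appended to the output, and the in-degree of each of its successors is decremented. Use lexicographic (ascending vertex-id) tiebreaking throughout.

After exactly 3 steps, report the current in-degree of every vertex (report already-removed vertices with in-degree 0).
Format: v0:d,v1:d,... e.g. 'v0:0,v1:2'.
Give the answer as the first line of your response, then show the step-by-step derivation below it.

v0:0,v1:0,v2:0,v3:0,v4:1

step 1: output 0; order=[0]; indeg=(0,0,0,0,3)
step 2: output 1; order=[0,1]; indeg=(0,0,0,0,2)
step 3: output 2; order=[0,1,2]; indeg=(0,0,0,0,1)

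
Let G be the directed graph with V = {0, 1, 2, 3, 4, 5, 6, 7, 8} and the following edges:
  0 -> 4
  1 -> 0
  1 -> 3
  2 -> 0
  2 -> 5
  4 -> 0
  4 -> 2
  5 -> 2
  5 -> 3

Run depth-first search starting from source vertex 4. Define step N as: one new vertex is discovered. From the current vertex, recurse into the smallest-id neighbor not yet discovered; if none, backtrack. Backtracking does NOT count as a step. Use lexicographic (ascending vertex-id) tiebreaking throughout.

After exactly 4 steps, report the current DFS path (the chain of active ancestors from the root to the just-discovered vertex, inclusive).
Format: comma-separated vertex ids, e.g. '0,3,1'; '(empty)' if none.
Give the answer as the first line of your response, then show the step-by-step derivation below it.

4,2,5

step 1: discover 4; path=4; order=4
step 2: discover 0; path=4>0; order=4,0
step 3: discover 2; path=4>2; order=4,0,2
step 4: discover 5; path=4>2>5; order=4,0,2,5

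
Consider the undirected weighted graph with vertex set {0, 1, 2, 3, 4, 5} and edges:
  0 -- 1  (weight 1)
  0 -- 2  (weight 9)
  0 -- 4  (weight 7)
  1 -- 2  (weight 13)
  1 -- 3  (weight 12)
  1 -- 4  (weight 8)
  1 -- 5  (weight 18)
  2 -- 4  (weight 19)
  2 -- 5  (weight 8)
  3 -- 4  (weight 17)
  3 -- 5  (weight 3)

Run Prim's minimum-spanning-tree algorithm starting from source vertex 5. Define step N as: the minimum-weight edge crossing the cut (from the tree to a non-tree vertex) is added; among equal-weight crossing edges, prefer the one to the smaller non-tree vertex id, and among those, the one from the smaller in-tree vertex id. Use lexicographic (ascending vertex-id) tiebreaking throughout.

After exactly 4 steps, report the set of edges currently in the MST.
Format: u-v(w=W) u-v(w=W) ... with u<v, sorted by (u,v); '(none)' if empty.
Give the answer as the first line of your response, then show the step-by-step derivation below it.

0-1(w=1) 0-2(w=9) 2-5(w=8) 3-5(w=3)

step 1: add edge 3-5 (w=3); MST = {3-5(w=3)}
step 2: add edge 2-5 (w=8); MST = {2-5(w=8) 3-5(w=3)}
step 3: add edge 0-2 (w=9); MST = {0-2(w=9) 2-5(w=8) 3-5(w=3)}
step 4: add edge 0-1 (w=1); MST = {0-1(w=1) 0-2(w=9) 2-5(w=8) 3-5(w=3)}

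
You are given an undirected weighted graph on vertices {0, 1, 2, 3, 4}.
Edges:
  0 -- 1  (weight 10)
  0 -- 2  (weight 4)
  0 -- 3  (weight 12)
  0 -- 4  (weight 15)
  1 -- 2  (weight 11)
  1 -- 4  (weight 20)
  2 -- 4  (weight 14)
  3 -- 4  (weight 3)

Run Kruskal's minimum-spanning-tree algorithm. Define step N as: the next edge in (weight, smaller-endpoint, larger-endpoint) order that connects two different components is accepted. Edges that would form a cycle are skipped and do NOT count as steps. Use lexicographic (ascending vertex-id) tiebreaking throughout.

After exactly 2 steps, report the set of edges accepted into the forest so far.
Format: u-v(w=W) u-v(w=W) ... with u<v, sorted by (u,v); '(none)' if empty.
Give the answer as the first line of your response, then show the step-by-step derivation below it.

0-2(w=4) 3-4(w=3)

step 1: add edge 3-4 (w=3); MST = {3-4(w=3)}
step 2: add edge 0-2 (w=4); MST = {0-2(w=4) 3-4(w=3)}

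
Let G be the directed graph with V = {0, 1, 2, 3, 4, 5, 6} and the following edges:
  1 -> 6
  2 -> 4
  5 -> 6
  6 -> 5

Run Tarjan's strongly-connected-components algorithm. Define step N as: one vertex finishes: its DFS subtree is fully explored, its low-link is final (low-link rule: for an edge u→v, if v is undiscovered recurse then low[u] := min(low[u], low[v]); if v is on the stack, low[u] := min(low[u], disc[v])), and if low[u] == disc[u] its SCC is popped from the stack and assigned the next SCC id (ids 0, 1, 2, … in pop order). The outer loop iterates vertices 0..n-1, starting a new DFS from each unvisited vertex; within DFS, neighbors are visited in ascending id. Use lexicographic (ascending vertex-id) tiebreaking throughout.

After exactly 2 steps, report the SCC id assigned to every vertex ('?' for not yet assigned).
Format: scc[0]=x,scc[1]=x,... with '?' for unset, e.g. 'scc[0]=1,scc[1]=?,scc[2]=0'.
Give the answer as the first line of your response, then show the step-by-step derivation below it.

scc[0]=0,scc[1]=?,scc[2]=?,scc[3]=?,scc[4]=?,scc[5]=?,scc[6]=?

step 1: low=(low[0]=0,low[1]=?,low[2]=?,low[3]=?,low[4]=?,low[5]=?,low[6]=?); scc=(scc[0]=0,scc[1]=?,scc[2]=?,scc[3]=?,scc[4]=?,scc[5]=?,scc[6]=?)
step 2: low=(low[0]=0,low[1]=1,low[2]=?,low[3]=?,low[4]=?,low[5]=2,low[6]=2); scc=(scc[0]=0,scc[1]=?,scc[2]=?,scc[3]=?,scc[4]=?,scc[5]=?,scc[6]=?)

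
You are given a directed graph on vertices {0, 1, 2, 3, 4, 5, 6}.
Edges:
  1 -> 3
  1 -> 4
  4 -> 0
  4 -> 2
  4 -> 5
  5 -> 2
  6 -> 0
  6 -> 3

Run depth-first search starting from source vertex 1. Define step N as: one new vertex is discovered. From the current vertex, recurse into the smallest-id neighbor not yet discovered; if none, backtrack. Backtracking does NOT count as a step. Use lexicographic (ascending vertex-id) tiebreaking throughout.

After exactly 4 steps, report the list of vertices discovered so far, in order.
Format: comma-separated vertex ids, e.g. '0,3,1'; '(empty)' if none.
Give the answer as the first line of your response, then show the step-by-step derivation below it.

1,3,4,0

step 1: discover 1; path=1; order=1
step 2: discover 3; path=1>3; order=1,3
step 3: discover 4; path=1>4; order=1,3,4
step 4: discover 0; path=1>4>0; order=1,3,4,0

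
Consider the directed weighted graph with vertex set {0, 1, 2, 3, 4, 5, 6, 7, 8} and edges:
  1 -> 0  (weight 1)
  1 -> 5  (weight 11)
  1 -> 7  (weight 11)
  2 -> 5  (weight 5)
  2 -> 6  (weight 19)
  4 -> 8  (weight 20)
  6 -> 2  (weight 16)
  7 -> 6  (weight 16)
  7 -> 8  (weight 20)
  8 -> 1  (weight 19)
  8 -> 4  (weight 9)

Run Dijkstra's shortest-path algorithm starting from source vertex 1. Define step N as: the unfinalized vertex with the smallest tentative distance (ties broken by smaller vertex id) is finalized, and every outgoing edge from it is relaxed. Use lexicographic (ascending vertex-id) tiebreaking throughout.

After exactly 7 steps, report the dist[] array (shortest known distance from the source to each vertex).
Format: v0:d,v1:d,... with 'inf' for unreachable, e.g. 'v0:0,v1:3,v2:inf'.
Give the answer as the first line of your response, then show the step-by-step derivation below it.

v0:1,v1:0,v2:43,v3:inf,v4:40,v5:11,v6:27,v7:11,v8:31

step 1: dist = v0:1,v1:0,v2:inf,v3:inf,v4:inf,v5:11,v6:inf,v7:11,v8:inf
step 2: dist = v0:1,v1:0,v2:inf,v3:inf,v4:inf,v5:11,v6:inf,v7:11,v8:inf
step 3: dist = v0:1,v1:0,v2:inf,v3:inf,v4:inf,v5:11,v6:inf,v7:11,v8:inf
step 4: dist = v0:1,v1:0,v2:inf,v3:inf,v4:inf,v5:11,v6:27,v7:11,v8:31
step 5: dist = v0:1,v1:0,v2:43,v3:inf,v4:inf,v5:11,v6:27,v7:11,v8:31
step 6: dist = v0:1,v1:0,v2:43,v3:inf,v4:40,v5:11,v6:27,v7:11,v8:31
step 7: dist = v0:1,v1:0,v2:43,v3:inf,v4:40,v5:11,v6:27,v7:11,v8:31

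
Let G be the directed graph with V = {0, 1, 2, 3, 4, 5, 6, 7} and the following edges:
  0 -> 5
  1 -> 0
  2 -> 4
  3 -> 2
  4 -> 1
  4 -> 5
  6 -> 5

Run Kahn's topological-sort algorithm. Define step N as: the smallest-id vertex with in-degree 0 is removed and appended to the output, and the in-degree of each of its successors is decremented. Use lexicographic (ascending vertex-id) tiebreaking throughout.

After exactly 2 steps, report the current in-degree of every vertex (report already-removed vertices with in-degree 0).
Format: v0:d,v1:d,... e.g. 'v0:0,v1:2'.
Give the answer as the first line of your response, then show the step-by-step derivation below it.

v0:1,v1:1,v2:0,v3:0,v4:0,v5:3,v6:0,v7:0

step 1: output 3; order=[3]; indeg=(1,1,0,0,1,3,0,0)
step 2: output 2; order=[3,2]; indeg=(1,1,0,0,0,3,0,0)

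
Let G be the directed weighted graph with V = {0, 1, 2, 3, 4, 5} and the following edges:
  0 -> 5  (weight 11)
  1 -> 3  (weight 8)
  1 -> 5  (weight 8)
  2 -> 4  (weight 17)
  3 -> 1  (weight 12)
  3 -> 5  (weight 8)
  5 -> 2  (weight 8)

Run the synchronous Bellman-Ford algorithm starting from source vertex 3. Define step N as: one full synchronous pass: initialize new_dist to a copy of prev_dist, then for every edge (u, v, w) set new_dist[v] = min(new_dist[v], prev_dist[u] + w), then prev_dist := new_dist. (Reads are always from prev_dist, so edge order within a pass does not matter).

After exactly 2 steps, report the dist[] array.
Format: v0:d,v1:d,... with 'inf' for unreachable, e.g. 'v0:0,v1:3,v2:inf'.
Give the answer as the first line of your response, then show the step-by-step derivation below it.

v0:inf,v1:12,v2:16,v3:0,v4:inf,v5:8

step 1: dist = v0:inf,v1:12,v2:inf,v3:0,v4:inf,v5:8
step 2: dist = v0:inf,v1:12,v2:16,v3:0,v4:inf,v5:8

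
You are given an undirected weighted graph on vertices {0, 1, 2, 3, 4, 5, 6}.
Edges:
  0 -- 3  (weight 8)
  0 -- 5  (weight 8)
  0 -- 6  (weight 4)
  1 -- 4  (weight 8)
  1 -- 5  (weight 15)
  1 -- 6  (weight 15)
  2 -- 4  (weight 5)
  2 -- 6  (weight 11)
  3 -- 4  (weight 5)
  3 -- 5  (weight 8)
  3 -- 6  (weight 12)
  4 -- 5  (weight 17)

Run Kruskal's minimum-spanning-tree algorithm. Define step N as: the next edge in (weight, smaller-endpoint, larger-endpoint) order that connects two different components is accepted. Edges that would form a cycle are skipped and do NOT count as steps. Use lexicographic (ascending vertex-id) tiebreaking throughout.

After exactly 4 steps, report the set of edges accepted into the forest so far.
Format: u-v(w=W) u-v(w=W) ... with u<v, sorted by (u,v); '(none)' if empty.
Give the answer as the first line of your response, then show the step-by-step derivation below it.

0-3(w=8) 0-6(w=4) 2-4(w=5) 3-4(w=5)

step 1: add edge 0-6 (w=4); MST = {0-6(w=4)}
step 2: add edge 2-4 (w=5); MST = {0-6(w=4) 2-4(w=5)}
step 3: add edge 3-4 (w=5); MST = {0-6(w=4) 2-4(w=5) 3-4(w=5)}
step 4: add edge 0-3 (w=8); MST = {0-3(w=8) 0-6(w=4) 2-4(w=5) 3-4(w=5)}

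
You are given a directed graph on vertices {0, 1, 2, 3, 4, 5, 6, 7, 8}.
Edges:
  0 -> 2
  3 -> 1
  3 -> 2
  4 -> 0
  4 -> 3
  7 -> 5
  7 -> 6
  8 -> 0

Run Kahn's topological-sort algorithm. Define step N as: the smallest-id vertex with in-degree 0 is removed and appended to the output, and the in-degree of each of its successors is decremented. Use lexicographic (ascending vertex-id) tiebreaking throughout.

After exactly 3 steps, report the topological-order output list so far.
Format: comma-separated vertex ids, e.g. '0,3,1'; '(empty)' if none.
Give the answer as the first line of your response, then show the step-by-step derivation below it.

4,3,1

step 1: output 4; order=[4]; indeg=(1,1,2,0,0,1,1,0,0)
step 2: output 3; order=[4,3]; indeg=(1,0,1,0,0,1,1,0,0)
step 3: output 1; order=[4,3,1]; indeg=(1,0,1,0,0,1,1,0,0)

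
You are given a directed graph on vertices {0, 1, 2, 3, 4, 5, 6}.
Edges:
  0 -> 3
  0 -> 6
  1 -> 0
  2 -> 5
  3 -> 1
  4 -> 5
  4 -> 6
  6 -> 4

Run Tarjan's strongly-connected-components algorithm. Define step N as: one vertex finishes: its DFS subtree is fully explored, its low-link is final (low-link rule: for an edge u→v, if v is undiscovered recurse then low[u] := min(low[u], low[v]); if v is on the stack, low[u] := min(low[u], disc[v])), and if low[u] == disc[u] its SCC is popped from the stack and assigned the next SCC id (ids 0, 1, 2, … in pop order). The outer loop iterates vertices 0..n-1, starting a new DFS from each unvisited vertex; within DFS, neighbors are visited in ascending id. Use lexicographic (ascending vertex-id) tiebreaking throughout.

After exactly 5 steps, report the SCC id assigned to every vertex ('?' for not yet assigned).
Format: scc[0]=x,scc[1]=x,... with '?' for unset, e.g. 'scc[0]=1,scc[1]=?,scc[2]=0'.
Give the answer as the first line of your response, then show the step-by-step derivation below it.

scc[0]=?,scc[1]=?,scc[2]=?,scc[3]=?,scc[4]=1,scc[5]=0,scc[6]=1

step 1: low=(low[0]=0,low[1]=0,low[2]=?,low[3]=1,low[4]=?,low[5]=?,low[6]=?); scc=(scc[0]=?,scc[1]=?,scc[2]=?,scc[3]=?,scc[4]=?,scc[5]=?,scc[6]=?)
step 2: low=(low[0]=0,low[1]=0,low[2]=?,low[3]=0,low[4]=?,low[5]=?,low[6]=?); scc=(scc[0]=?,scc[1]=?,scc[2]=?,scc[3]=?,scc[4]=?,scc[5]=?,scc[6]=?)
step 3: low=(low[0]=0,low[1]=0,low[2]=?,low[3]=0,low[4]=4,low[5]=5,low[6]=3); scc=(scc[0]=?,scc[1]=?,scc[2]=?,scc[3]=?,scc[4]=?,scc[5]=0,scc[6]=?)
step 4: low=(low[0]=0,low[1]=0,low[2]=?,low[3]=0,low[4]=3,low[5]=5,low[6]=3); scc=(scc[0]=?,scc[1]=?,scc[2]=?,scc[3]=?,scc[4]=?,scc[5]=0,scc[6]=?)
step 5: low=(low[0]=0,low[1]=0,low[2]=?,low[3]=0,low[4]=3,low[5]=5,low[6]=3); scc=(scc[0]=?,scc[1]=?,scc[2]=?,scc[3]=?,scc[4]=1,scc[5]=0,scc[6]=1)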